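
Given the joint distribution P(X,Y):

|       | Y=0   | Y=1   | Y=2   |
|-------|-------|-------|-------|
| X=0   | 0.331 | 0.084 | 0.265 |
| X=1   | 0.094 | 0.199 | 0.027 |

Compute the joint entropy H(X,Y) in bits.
2.2607 bits

H(X,Y) = -Σ_{x,y} P(x,y) log₂ P(x,y). Per-cell terms -P(x,y)·log₂P(x,y):
  X=0: 0.52798, 0.30017, 0.50772
  X=1: 0.32065, 0.46350, 0.14069
Sum of the 6 terms: H(X,Y) = 2.2607 bits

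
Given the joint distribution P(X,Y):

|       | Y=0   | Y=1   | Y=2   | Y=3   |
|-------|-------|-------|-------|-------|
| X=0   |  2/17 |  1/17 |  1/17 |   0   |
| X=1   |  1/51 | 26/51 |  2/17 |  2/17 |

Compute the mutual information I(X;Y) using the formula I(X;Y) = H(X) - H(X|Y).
0.2710 bits

I(X;Y) = H(X) - H(X|Y)

Marginal of X (row sums):
  P(X=0) = 2/17 + 1/17 + 1/17 + 0 = 4/17
  P(X=1) = 1/51 + 26/51 + 2/17 + 2/17 = 13/17
H(X) = -[(4/17)·log₂(4/17) + (13/17)·log₂(13/17)]
  = 0.49117 + 0.29596 = 0.7871 bits

Marginal of Y (column sums):
  P(Y=0) = 2/17 + 1/51 = 7/51
  P(Y=1) = 1/17 + 26/51 = 29/51
  P(Y=2) = 1/17 + 2/17 = 3/17
  P(Y=3) = 0 + 2/17 = 2/17
H(X|Y) = Σ_y P(y)·H(X|Y=y):
  Y=0: P(Y=0) = 7/51, P(X|Y=0) = (6/7, 1/7) → H(X|Y=0) = 0.59167
  Y=1: P(Y=1) = 29/51, P(X|Y=1) = (3/29, 26/29) → H(X|Y=1) = 0.47983
  Y=2: P(Y=2) = 3/17, P(X|Y=2) = (1/3, 2/3) → H(X|Y=2) = 0.91830
  Y=3: P(Y=3) = 2/17, P(X|Y=3) = (0, 1) → H(X|Y=3) = 0.00000
H(X|Y) = (7/51)·0.59167 + (29/51)·0.47983 + (3/17)·0.91830 + (2/17)·0.00000 = 0.5161 bits

I(X;Y) = H(X) - H(X|Y) = 0.7871 - 0.5161 = 0.2710 bits

Cross-check via I(X;Y) = H(X) + H(Y) - H(X,Y): computing H(Y) from the column sums and H(X,Y) from the 8 cells in the same way gives H(Y) = 1.6612 bits and H(X,Y) = 2.1773 bits, so
I(X;Y) = 0.7871 + 1.6612 - 2.1773 = 0.2710 bits ✓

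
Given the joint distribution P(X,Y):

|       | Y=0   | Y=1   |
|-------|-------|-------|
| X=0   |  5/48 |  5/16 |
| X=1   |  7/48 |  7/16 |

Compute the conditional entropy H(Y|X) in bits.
0.8113 bits

H(Y|X) = H(X,Y) - H(X)

H(X,Y) = -Σ_{x,y} P(x,y) log₂ P(x,y). Per-cell terms -P(x,y)·log₂P(x,y):
  X=0: 0.339899, 0.524397
  X=1: 0.405068, 0.521782
Sum of the 4 terms: H(X,Y) = 1.79115 bits

Marginal of X (row sums):
  P(X=0) = 5/48 + 5/16 = 5/12
  P(X=1) = 7/48 + 7/16 = 7/12
H(X) = -[(5/12)·log₂(5/12) + (7/12)·log₂(7/12)]
  = 0.526264 + 0.453604 = 0.97987 bits

H(Y|X) = H(X,Y) - H(X) = 1.79115 - 0.97987 = 0.8113 bits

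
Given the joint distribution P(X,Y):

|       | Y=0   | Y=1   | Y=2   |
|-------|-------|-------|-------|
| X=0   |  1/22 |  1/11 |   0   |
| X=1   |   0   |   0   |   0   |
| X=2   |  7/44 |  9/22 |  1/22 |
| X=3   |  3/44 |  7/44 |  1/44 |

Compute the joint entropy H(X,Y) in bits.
2.4795 bits

H(X,Y) = -Σ_{x,y} P(x,y) log₂ P(x,y). Per-cell terms -P(x,y)·log₂P(x,y):
  X=0: 0.2027, 0.3145, 0.0000
  X=1: 0.0000, 0.0000, 0.0000
  X=2: 0.4219, 0.5275, 0.2027
  X=3: 0.2642, 0.4219, 0.1241
  (cells with P = 0 contribute 0)
Sum of the 12 terms: H(X,Y) = 2.4795 bits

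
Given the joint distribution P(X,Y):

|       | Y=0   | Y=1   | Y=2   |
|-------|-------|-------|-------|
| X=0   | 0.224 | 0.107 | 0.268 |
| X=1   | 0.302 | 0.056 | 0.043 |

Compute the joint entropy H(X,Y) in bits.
2.2873 bits

H(X,Y) = -Σ_{x,y} P(x,y) log₂ P(x,y). Per-cell terms -P(x,y)·log₂P(x,y):
  X=0: 0.483488, 0.345002, 0.509118
  X=1: 0.521669, 0.232872, 0.195199
Sum of the 6 terms: H(X,Y) = 2.2873 bits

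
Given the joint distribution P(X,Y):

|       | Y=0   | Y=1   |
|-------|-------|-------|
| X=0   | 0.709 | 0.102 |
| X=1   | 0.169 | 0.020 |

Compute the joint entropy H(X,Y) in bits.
1.2340 bits

H(X,Y) = -Σ_{x,y} P(x,y) log₂ P(x,y). Per-cell terms -P(x,y)·log₂P(x,y):
  X=0: 0.35177, 0.33592
  X=1: 0.43347, 0.11288
Sum of the 4 terms: H(X,Y) = 1.2340 bits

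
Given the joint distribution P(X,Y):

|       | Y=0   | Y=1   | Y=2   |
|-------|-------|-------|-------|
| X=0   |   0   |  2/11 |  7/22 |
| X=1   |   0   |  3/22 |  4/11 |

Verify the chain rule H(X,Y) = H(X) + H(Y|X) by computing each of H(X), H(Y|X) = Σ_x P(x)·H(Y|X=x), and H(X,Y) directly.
H(X) = 1.0000 bits, H(Y|X) = 0.8955 bits, H(X,Y) = 1.8955 bits

Marginal of X (row sums):
  P(X=0) = 0 + 2/11 + 7/22 = 1/2
  P(X=1) = 0 + 3/22 + 4/11 = 1/2
H(X) = -[(1/2)·log₂(1/2) + (1/2)·log₂(1/2)]
  = 0.50000 + 0.50000 = 1.0000 bits

H(Y|X) = Σ_x P(x)·H(Y|X=x):
  X=0: P(X=0) = 1/2, P(Y|X=0) = (0, 4/11, 7/11) → H(Y|X=0) = 0.94566
  X=1: P(X=1) = 1/2, P(Y|X=1) = (0, 3/11, 8/11) → H(Y|X=1) = 0.84535
H(Y|X) = (1/2)·0.94566 + (1/2)·0.84535 = 0.8955 bits

H(X,Y) = -Σ_{x,y} P(x,y) log₂ P(x,y). Per-cell terms -P(x,y)·log₂P(x,y):
  X=0: 0.00000, 0.44717, 0.52566
  X=1: 0.00000, 0.39197, 0.53070
  (cells with P = 0 contribute 0)
Sum of the 6 terms: H(X,Y) = 1.8955 bits

Chain rule check:
  H(X) + H(Y|X) = 1.0000 + 0.8955 = 1.8955 bits
  H(X,Y) = 1.8955 bits
✓ Chain rule verified.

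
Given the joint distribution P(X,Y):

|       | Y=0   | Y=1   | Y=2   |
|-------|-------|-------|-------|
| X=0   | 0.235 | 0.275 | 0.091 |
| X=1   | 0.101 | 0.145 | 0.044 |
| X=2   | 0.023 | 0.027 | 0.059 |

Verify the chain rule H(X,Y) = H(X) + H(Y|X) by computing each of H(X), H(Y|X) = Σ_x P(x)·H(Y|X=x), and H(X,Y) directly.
H(X) = 1.3079 bits, H(Y|X) = 1.4530 bits, H(X,Y) = 2.7609 bits

Marginal of X (row sums):
  P(X=0) = 0.235 + 0.275 + 0.091 = 0.601
  P(X=1) = 0.101 + 0.145 + 0.044 = 0.290
  P(X=2) = 0.023 + 0.027 + 0.059 = 0.109
H(X) = -[0.601·log₂(0.601) + 0.290·log₂(0.290) + 0.109·log₂(0.109)]
  = 0.44147 + 0.51790 + 0.34854 = 1.3079 bits

H(Y|X) = Σ_x P(x)·H(Y|X=x):
  X=0: P(X=0) = 0.601, P(Y|X=0) = (235/601, 275/601, 91/601) → H(Y|X=0) = 1.45818
  X=1: P(X=1) = 0.290, P(Y|X=1) = (101/290, 1/2, 22/145) → H(Y|X=1) = 1.44273
  X=2: P(X=2) = 0.109, P(Y|X=2) = (23/109, 27/109, 59/109) → H(Y|X=2) = 1.45167
H(Y|X) = 0.601·1.45818 + 0.290·1.44273 + 0.109·1.45167 = 1.4530 bits

H(X,Y) = -Σ_{x,y} P(x,y) log₂ P(x,y). Per-cell terms -P(x,y)·log₂P(x,y):
  X=0: 0.49098, 0.51219, 0.31468
  X=1: 0.33406, 0.40395, 0.19828
  X=2: 0.12517, 0.14069, 0.24091
Sum of the 9 terms: H(X,Y) = 2.7609 bits

Chain rule check:
  H(X) + H(Y|X) = 1.3079 + 1.4530 = 2.7609 bits
  H(X,Y) = 2.7609 bits
✓ Chain rule verified.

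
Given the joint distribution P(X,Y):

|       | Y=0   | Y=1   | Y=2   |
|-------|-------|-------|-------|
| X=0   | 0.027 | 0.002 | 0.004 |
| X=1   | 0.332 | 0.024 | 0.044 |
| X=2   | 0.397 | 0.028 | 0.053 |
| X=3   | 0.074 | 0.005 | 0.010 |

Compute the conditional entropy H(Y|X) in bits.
0.8160 bits

H(Y|X) = H(X,Y) - H(X)

H(X,Y) = -Σ_{x,y} P(x,y) log₂ P(x,y). Per-cell terms -P(x,y)·log₂P(x,y):
  X=0: 0.14069, 0.01793, 0.03186
  X=1: 0.52813, 0.12914, 0.19828
  X=2: 0.52912, 0.14444, 0.22461
  X=3: 0.27797, 0.03822, 0.06644
Sum of the 12 terms: H(X,Y) = 2.3268 bits

Marginal of X (row sums):
  P(X=0) = 0.027 + 0.002 + 0.004 = 0.033
  P(X=1) = 0.332 + 0.024 + 0.044 = 0.400
  P(X=2) = 0.397 + 0.028 + 0.053 = 0.478
  P(X=3) = 0.074 + 0.005 + 0.010 = 0.089
H(X) = -[0.033·log₂(0.033) + 0.400·log₂(0.400) + 0.478·log₂(0.478) + 0.089·log₂(0.089)]
  = 0.16241 + 0.52877 + 0.50903 + 0.31061 = 1.5108 bits

H(Y|X) = H(X,Y) - H(X) = 2.3268 - 1.5108 = 0.8160 bits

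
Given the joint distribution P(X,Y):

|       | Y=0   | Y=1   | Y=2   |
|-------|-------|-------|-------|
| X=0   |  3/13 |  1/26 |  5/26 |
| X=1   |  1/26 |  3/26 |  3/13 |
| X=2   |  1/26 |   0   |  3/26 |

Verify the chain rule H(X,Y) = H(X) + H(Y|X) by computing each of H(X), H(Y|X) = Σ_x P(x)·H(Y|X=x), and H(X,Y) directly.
H(X) = 1.4605 bits, H(Y|X) = 1.2346 bits, H(X,Y) = 2.6951 bits

Marginal of X (row sums):
  P(X=0) = 3/13 + 1/26 + 5/26 = 6/13
  P(X=1) = 1/26 + 3/26 + 3/13 = 5/13
  P(X=2) = 1/26 + 0 + 3/26 = 2/13
H(X) = -[(6/13)·log₂(6/13) + (5/13)·log₂(5/13) + (2/13)·log₂(2/13)]
  = 0.51484 + 0.53020 + 0.41545 = 1.4605 bits

H(Y|X) = Σ_x P(x)·H(Y|X=x):
  X=0: P(X=0) = 6/13, P(Y|X=0) = (1/2, 1/12, 5/12) → H(Y|X=0) = 1.32501
  X=1: P(X=1) = 5/13, P(Y|X=1) = (1/10, 3/10, 3/5) → H(Y|X=1) = 1.29546
  X=2: P(X=2) = 2/13, P(Y|X=2) = (1/4, 0, 3/4) → H(Y|X=2) = 0.81128
H(Y|X) = (6/13)·1.32501 + (5/13)·1.29546 + (2/13)·0.81128 = 1.2346 bits

H(X,Y) = -Σ_{x,y} P(x,y) log₂ P(x,y). Per-cell terms -P(x,y)·log₂P(x,y):
  X=0: 0.48819, 0.18079, 0.45741
  X=1: 0.18079, 0.35948, 0.48819
  X=2: 0.18079, 0.00000, 0.35948
  (cells with P = 0 contribute 0)
Sum of the 9 terms: H(X,Y) = 2.6951 bits

Chain rule check:
  H(X) + H(Y|X) = 1.4605 + 1.2346 = 2.6951 bits
  H(X,Y) = 2.6951 bits
✓ Chain rule verified.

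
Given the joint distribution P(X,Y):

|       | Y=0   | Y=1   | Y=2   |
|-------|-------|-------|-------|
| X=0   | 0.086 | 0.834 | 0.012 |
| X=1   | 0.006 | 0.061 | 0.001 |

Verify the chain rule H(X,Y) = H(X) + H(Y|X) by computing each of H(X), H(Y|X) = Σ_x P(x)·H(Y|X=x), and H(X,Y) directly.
H(X) = 0.3584 bits, H(Y|X) = 0.5414 bits, H(X,Y) = 0.8998 bits

Marginal of X (row sums):
  P(X=0) = 0.086 + 0.834 + 0.012 = 0.932
  P(X=1) = 0.006 + 0.061 + 0.001 = 0.068
H(X) = -[0.932·log₂(0.932) + 0.068·log₂(0.068)]
  = 0.09469 + 0.26373 = 0.3584 bits

H(Y|X) = Σ_x P(x)·H(Y|X=x):
  X=0: P(X=0) = 0.932, P(Y|X=0) = (43/466, 417/466, 3/233) → H(Y|X=0) = 0.54151
  X=1: P(X=1) = 0.068, P(Y|X=1) = (3/34, 61/68, 1/68) → H(Y|X=1) = 0.53916
H(Y|X) = 0.932·0.54151 + 0.068·0.53916 = 0.5414 bits

H(X,Y) = -Σ_{x,y} P(x,y) log₂ P(x,y). Per-cell terms -P(x,y)·log₂P(x,y):
  X=0: 0.30440, 0.21841, 0.07657
  X=1: 0.04428, 0.24614, 0.00997
Sum of the 6 terms: H(X,Y) = 0.8998 bits

Chain rule check:
  H(X) + H(Y|X) = 0.3584 + 0.5414 = 0.8998 bits
  H(X,Y) = 0.8998 bits
✓ Chain rule verified.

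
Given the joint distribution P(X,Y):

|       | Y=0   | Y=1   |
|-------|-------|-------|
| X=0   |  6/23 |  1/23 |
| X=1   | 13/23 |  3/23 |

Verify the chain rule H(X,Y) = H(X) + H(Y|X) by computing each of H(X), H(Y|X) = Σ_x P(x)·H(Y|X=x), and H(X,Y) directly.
H(X) = 0.8865 bits, H(Y|X) = 0.6644 bits, H(X,Y) = 1.5509 bits

Marginal of X (row sums):
  P(X=0) = 6/23 + 1/23 = 7/23
  P(X=1) = 13/23 + 3/23 = 16/23
H(X) = -[(7/23)·log₂(7/23) + (16/23)·log₂(16/23)]
  = 0.5223 + 0.3642 = 0.8865 bits

H(Y|X) = Σ_x P(x)·H(Y|X=x):
  X=0: P(X=0) = 7/23, P(Y|X=0) = (6/7, 1/7) → H(Y|X=0) = 0.5917
  X=1: P(X=1) = 16/23, P(Y|X=1) = (13/16, 3/16) → H(Y|X=1) = 0.6962
H(Y|X) = (7/23)·0.5917 + (16/23)·0.6962 = 0.6644 bits

H(X,Y) = -Σ_{x,y} P(x,y) log₂ P(x,y). Per-cell terms -P(x,y)·log₂P(x,y):
  X=0: 0.5057, 0.1967
  X=1: 0.4652, 0.3833
Sum of the 4 terms: H(X,Y) = 1.5509 bits

Chain rule check:
  H(X) + H(Y|X) = 0.8865 + 0.6644 = 1.5509 bits
  H(X,Y) = 1.5509 bits
✓ Chain rule verified.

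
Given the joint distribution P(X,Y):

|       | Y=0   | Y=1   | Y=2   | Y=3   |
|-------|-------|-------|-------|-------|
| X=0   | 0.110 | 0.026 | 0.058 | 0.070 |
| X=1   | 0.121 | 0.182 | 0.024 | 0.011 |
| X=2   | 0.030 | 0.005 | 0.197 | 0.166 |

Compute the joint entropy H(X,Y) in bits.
3.0925 bits

H(X,Y) = -Σ_{x,y} P(x,y) log₂ P(x,y). Per-cell terms -P(x,y)·log₂P(x,y):
  X=0: 0.35029, 0.13690, 0.23825, 0.26856
  X=1: 0.36868, 0.44735, 0.12914, 0.07157
  X=2: 0.15177, 0.03822, 0.46172, 0.43006
Sum of the 12 terms: H(X,Y) = 3.0925 bits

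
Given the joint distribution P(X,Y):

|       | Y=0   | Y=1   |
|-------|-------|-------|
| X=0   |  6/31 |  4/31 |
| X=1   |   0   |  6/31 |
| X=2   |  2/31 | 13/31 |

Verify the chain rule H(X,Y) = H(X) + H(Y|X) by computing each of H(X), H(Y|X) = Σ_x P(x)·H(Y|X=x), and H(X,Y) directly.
H(X) = 1.4919 bits, H(Y|X) = 0.5873 bits, H(X,Y) = 2.0792 bits

Marginal of X (row sums):
  P(X=0) = 6/31 + 4/31 = 10/31
  P(X=1) = 0 + 6/31 = 6/31
  P(X=2) = 2/31 + 13/31 = 15/31
H(X) = -[(10/31)·log₂(10/31) + (6/31)·log₂(6/31) + (15/31)·log₂(15/31)]
  = 0.52654 + 0.45856 + 0.50676 = 1.4919 bits

H(Y|X) = Σ_x P(x)·H(Y|X=x):
  X=0: P(X=0) = 10/31, P(Y|X=0) = (3/5, 2/5) → H(Y|X=0) = 0.97095
  X=1: P(X=1) = 6/31, P(Y|X=1) = (0, 1) → H(Y|X=1) = 0.00000
  X=2: P(X=2) = 15/31, P(Y|X=2) = (2/15, 13/15) → H(Y|X=2) = 0.56651
H(Y|X) = (10/31)·0.97095 + (6/31)·0.00000 + (15/31)·0.56651 = 0.5873 bits

H(X,Y) = -Σ_{x,y} P(x,y) log₂ P(x,y). Per-cell terms -P(x,y)·log₂P(x,y):
  X=0: 0.45856, 0.38119
  X=1: 0.00000, 0.45856
  X=2: 0.25511, 0.52577
  (cells with P = 0 contribute 0)
Sum of the 6 terms: H(X,Y) = 2.0792 bits

Chain rule check:
  H(X) + H(Y|X) = 1.4919 + 0.5873 = 2.0792 bits
  H(X,Y) = 2.0792 bits
✓ Chain rule verified.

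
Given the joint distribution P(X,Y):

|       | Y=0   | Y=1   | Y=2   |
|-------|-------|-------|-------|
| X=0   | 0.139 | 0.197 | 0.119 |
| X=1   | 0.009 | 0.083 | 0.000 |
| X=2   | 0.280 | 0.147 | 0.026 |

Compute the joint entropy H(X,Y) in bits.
2.6398 bits

H(X,Y) = -Σ_{x,y} P(x,y) log₂ P(x,y). Per-cell terms -P(x,y)·log₂P(x,y):
  X=0: 0.39571, 0.46172, 0.36545
  X=1: 0.06116, 0.29803, 0.00000
  X=2: 0.51422, 0.40662, 0.13690
  (cells with P = 0 contribute 0)
Sum of the 9 terms: H(X,Y) = 2.6398 bits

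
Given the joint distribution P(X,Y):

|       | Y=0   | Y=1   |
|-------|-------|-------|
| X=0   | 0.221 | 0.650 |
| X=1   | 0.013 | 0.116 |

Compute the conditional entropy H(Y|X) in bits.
0.7725 bits

H(Y|X) = H(X,Y) - H(X)

H(X,Y) = -Σ_{x,y} P(x,y) log₂ P(x,y). Per-cell terms -P(x,y)·log₂P(x,y):
  X=0: 0.4813, 0.4040
  X=1: 0.0814, 0.3605
Sum of the 4 terms: H(X,Y) = 1.3272 bits

Marginal of X (row sums):
  P(X=0) = 0.221 + 0.650 = 0.871
  P(X=1) = 0.013 + 0.116 = 0.129
H(X) = -[0.871·log₂(0.871) + 0.129·log₂(0.129)]
  = 0.1736 + 0.3811 = 0.5547 bits

H(Y|X) = H(X,Y) - H(X) = 1.3272 - 0.5547 = 0.7725 bits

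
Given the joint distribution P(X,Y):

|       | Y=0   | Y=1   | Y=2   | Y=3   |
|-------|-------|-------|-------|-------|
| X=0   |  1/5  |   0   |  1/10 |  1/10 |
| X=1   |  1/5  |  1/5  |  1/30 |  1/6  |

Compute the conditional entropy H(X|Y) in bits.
0.7627 bits

H(X|Y) = H(X,Y) - H(Y)

H(X,Y) = -Σ_{x,y} P(x,y) log₂ P(x,y). Per-cell terms -P(x,y)·log₂P(x,y):
  X=0: 0.464386, 0.000000, 0.332193, 0.332193
  X=1: 0.464386, 0.464386, 0.163563, 0.430827
  (cells with P = 0 contribute 0)
Sum of the 8 terms: H(X,Y) = 2.65193 bits

Marginal of Y (column sums):
  P(Y=0) = 1/5 + 1/5 = 2/5
  P(Y=1) = 0 + 1/5 = 1/5
  P(Y=2) = 1/10 + 1/30 = 2/15
  P(Y=3) = 1/10 + 1/6 = 4/15
H(Y) = -[(2/5)·log₂(2/5) + (1/5)·log₂(1/5) + (2/15)·log₂(2/15) + (4/15)·log₂(4/15)]
  = 0.528771 + 0.464386 + 0.387585 + 0.508504 = 1.88925 bits

H(X|Y) = H(X,Y) - H(Y) = 2.65193 - 1.88925 = 0.7627 bits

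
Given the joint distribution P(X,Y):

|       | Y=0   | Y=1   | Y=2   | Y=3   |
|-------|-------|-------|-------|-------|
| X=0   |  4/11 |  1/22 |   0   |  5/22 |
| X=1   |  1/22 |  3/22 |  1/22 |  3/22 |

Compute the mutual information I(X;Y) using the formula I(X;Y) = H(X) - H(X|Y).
0.2452 bits

I(X;Y) = H(X) - H(X|Y)

Marginal of X (row sums):
  P(X=0) = 4/11 + 1/22 + 0 + 5/22 = 7/11
  P(X=1) = 1/22 + 3/22 + 1/22 + 3/22 = 4/11
H(X) = -[(7/11)·log₂(7/11) + (4/11)·log₂(4/11)]
  = 0.41496 + 0.53070 = 0.94566 bits

Marginal of Y (column sums):
  P(Y=0) = 4/11 + 1/22 = 9/22
  P(Y=1) = 1/22 + 3/22 = 2/11
  P(Y=2) = 0 + 1/22 = 1/22
  P(Y=3) = 5/22 + 3/22 = 4/11
H(X|Y) = Σ_y P(y)·H(X|Y=y):
  Y=0: P(Y=0) = 9/22, P(X|Y=0) = (8/9, 1/9) → H(X|Y=0) = 0.50326
  Y=1: P(Y=1) = 2/11, P(X|Y=1) = (1/4, 3/4) → H(X|Y=1) = 0.81128
  Y=2: P(Y=2) = 1/22, P(X|Y=2) = (0, 1) → H(X|Y=2) = 0.00000
  Y=3: P(Y=3) = 4/11, P(X|Y=3) = (5/8, 3/8) → H(X|Y=3) = 0.95443
H(X|Y) = (9/22)·0.50326 + (2/11)·0.81128 + (1/22)·0.00000 + (4/11)·0.95443 = 0.70045 bits

I(X;Y) = H(X) - H(X|Y) = 0.94566 - 0.70045 = 0.2452 bits

Cross-check via I(X;Y) = H(X) + H(Y) - H(X,Y): computing H(Y) from the column sums and H(X,Y) from the 8 cells in the same way gives H(Y) = 1.70810 bits and H(X,Y) = 2.40855 bits, so
I(X;Y) = 0.94566 + 1.70810 - 2.40855 = 0.2452 bits ✓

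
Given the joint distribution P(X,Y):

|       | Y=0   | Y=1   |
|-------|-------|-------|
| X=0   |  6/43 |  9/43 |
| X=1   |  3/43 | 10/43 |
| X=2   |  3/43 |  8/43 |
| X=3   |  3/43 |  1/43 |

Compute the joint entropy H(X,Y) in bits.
2.7397 bits

H(X,Y) = -Σ_{x,y} P(x,y) log₂ P(x,y). Per-cell terms -P(x,y)·log₂P(x,y):
  X=0: 0.39646, 0.47226
  X=1: 0.26800, 0.48938
  X=2: 0.26800, 0.45140
  X=3: 0.26800, 0.12619
Sum of the 8 terms: H(X,Y) = 2.7397 bits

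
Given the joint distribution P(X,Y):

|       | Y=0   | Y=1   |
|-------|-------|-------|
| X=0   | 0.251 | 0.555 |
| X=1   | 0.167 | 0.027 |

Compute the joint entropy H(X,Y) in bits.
1.5439 bits

H(X,Y) = -Σ_{x,y} P(x,y) log₂ P(x,y). Per-cell terms -P(x,y)·log₂P(x,y):
  X=0: 0.5006, 0.4714
  X=1: 0.4312, 0.1407
Sum of the 4 terms: H(X,Y) = 1.5439 bits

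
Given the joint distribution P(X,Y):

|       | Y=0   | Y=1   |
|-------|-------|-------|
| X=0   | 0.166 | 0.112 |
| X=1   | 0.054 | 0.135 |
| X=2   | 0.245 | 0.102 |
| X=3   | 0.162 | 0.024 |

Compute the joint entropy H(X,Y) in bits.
2.7888 bits

H(X,Y) = -Σ_{x,y} P(x,y) log₂ P(x,y). Per-cell terms -P(x,y)·log₂P(x,y):
  X=0: 0.43006, 0.35374
  X=1: 0.22739, 0.39001
  X=2: 0.49714, 0.33592
  X=3: 0.42540, 0.12914
Sum of the 8 terms: H(X,Y) = 2.7888 bits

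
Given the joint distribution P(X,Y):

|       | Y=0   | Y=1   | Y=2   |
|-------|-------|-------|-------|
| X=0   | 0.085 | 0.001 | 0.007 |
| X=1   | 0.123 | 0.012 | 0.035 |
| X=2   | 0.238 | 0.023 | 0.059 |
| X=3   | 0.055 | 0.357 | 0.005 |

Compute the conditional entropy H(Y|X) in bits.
0.8324 bits

H(Y|X) = H(X,Y) - H(X)

H(X,Y) = -Σ_{x,y} P(x,y) log₂ P(x,y). Per-cell terms -P(x,y)·log₂P(x,y):
  X=0: 0.30229, 0.00997, 0.05011
  X=1: 0.37186, 0.07657, 0.16928
  X=2: 0.49289, 0.12517, 0.24091
  X=3: 0.23014, 0.53050, 0.03822
Sum of the 12 terms: H(X,Y) = 2.6379 bits

Marginal of X (row sums):
  P(X=0) = 0.085 + 0.001 + 0.007 = 0.093
  P(X=1) = 0.123 + 0.012 + 0.035 = 0.170
  P(X=2) = 0.238 + 0.023 + 0.059 = 0.320
  P(X=3) = 0.055 + 0.357 + 0.005 = 0.417
H(X) = -[0.093·log₂(0.093) + 0.170·log₂(0.170) + 0.320·log₂(0.320) + 0.417·log₂(0.417)]
  = 0.31868 + 0.43459 + 0.52603 + 0.52620 = 1.8055 bits

H(Y|X) = H(X,Y) - H(X) = 2.6379 - 1.8055 = 0.8324 bits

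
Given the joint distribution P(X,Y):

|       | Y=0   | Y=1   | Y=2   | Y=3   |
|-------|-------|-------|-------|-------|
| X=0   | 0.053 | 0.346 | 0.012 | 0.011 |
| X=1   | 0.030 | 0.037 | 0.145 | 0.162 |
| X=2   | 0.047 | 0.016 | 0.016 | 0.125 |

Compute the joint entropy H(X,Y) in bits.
2.8329 bits

H(X,Y) = -Σ_{x,y} P(x,y) log₂ P(x,y). Per-cell terms -P(x,y)·log₂P(x,y):
  X=0: 0.22461, 0.52978, 0.07657, 0.07157
  X=1: 0.15177, 0.17598, 0.40395, 0.42540
  X=2: 0.20733, 0.09545, 0.09545, 0.37500
Sum of the 12 terms: H(X,Y) = 2.8329 bits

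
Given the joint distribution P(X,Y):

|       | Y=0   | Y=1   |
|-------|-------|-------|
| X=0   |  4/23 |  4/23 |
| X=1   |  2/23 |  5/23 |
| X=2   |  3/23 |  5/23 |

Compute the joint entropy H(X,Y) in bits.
2.5247 bits

H(X,Y) = -Σ_{x,y} P(x,y) log₂ P(x,y). Per-cell terms -P(x,y)·log₂P(x,y):
  X=0: 0.4389, 0.4389
  X=1: 0.3064, 0.4786
  X=2: 0.3833, 0.4786
Sum of the 6 terms: H(X,Y) = 2.5247 bits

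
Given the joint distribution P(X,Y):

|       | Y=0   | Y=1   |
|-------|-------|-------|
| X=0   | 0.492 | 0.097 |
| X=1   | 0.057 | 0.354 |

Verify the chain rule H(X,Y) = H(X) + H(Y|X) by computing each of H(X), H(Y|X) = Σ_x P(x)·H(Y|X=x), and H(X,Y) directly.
H(X) = 0.9770 bits, H(Y|X) = 0.6188 bits, H(X,Y) = 1.5959 bits

Marginal of X (row sums):
  P(X=0) = 0.492 + 0.097 = 0.589
  P(X=1) = 0.057 + 0.354 = 0.411
H(X) = -[0.589·log₂(0.589) + 0.411·log₂(0.411)]
  = 0.4498 + 0.5272 = 0.9770 bits

H(Y|X) = Σ_x P(x)·H(Y|X=x):
  X=0: P(X=0) = 0.589, P(Y|X=0) = (492/589, 97/589) → H(Y|X=0) = 0.6454
  X=1: P(X=1) = 0.411, P(Y|X=1) = (19/137, 118/137) → H(Y|X=1) = 0.5808
H(Y|X) = 0.589·0.6454 + 0.411·0.5808 = 0.6188 bits

H(X,Y) = -Σ_{x,y} P(x,y) log₂ P(x,y). Per-cell terms -P(x,y)·log₂P(x,y):
  X=0: 0.5034, 0.3265
  X=1: 0.2356, 0.5304
Sum of the 4 terms: H(X,Y) = 1.5959 bits

Chain rule check:
  H(X) + H(Y|X) = 0.9770 + 0.6188 = 1.5958 bits
  H(X,Y) = 1.5959 bits
✓ Chain rule verified (Δ = 0.0001 is 4-dp rounding noise: each of the three values was rounded independently).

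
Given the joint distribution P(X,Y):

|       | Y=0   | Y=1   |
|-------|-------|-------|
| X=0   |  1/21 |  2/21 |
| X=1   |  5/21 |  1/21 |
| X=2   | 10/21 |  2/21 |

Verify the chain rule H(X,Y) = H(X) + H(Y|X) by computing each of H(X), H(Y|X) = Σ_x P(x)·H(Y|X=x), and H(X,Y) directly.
H(X) = 1.3788 bits, H(Y|X) = 0.6883 bits, H(X,Y) = 2.0671 bits

Marginal of X (row sums):
  P(X=0) = 1/21 + 2/21 = 1/7
  P(X=1) = 5/21 + 1/21 = 2/7
  P(X=2) = 10/21 + 2/21 = 4/7
H(X) = -[(1/7)·log₂(1/7) + (2/7)·log₂(2/7) + (4/7)·log₂(4/7)]
  = 0.40105 + 0.51639 + 0.46135 = 1.3788 bits

H(Y|X) = Σ_x P(x)·H(Y|X=x):
  X=0: P(X=0) = 1/7, P(Y|X=0) = (1/3, 2/3) → H(Y|X=0) = 0.91830
  X=1: P(X=1) = 2/7, P(Y|X=1) = (5/6, 1/6) → H(Y|X=1) = 0.65002
  X=2: P(X=2) = 4/7, P(Y|X=2) = (5/6, 1/6) → H(Y|X=2) = 0.65002
H(Y|X) = (1/7)·0.91830 + (2/7)·0.65002 + (4/7)·0.65002 = 0.6883 bits

H(X,Y) = -Σ_{x,y} P(x,y) log₂ P(x,y). Per-cell terms -P(x,y)·log₂P(x,y):
  X=0: 0.20916, 0.32308
  X=1: 0.49295, 0.20916
  X=2: 0.50971, 0.32308
Sum of the 6 terms: H(X,Y) = 2.0671 bits

Chain rule check:
  H(X) + H(Y|X) = 1.3788 + 0.6883 = 2.0671 bits
  H(X,Y) = 2.0671 bits
✓ Chain rule verified.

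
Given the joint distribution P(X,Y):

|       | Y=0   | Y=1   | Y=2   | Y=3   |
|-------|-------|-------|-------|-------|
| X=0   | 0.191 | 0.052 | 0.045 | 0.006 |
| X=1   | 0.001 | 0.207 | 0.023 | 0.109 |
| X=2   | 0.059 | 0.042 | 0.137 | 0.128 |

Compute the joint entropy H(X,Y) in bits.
3.0831 bits

H(X,Y) = -Σ_{x,y} P(x,y) log₂ P(x,y). Per-cell terms -P(x,y)·log₂P(x,y):
  X=0: 0.45618, 0.22180, 0.20133, 0.04428
  X=1: 0.00997, 0.47037, 0.12517, 0.34854
  X=2: 0.24091, 0.19209, 0.39288, 0.37962
Sum of the 12 terms: H(X,Y) = 3.0831 bits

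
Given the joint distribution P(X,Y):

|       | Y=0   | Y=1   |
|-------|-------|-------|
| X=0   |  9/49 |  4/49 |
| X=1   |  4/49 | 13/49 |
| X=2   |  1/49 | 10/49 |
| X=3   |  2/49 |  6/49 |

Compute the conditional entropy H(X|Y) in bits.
1.7776 bits

H(X|Y) = H(X,Y) - H(Y)

H(X,Y) = -Σ_{x,y} P(x,y) log₂ P(x,y). Per-cell terms -P(x,y)·log₂P(x,y):
  X=0: 0.44904, 0.29508
  X=1: 0.29508, 0.50787
  X=2: 0.11459, 0.46791
  X=3: 0.18836, 0.37099
Sum of the 8 terms: H(X,Y) = 2.6889 bits

Marginal of Y (column sums):
  P(Y=0) = 9/49 + 4/49 + 1/49 + 2/49 = 16/49
  P(Y=1) = 4/49 + 13/49 + 10/49 + 6/49 = 33/49
H(Y) = -[(16/49)·log₂(16/49) + (33/49)·log₂(33/49)]
  = 0.52725 + 0.38409 = 0.9113 bits

H(X|Y) = H(X,Y) - H(Y) = 2.6889 - 0.9113 = 1.7776 bits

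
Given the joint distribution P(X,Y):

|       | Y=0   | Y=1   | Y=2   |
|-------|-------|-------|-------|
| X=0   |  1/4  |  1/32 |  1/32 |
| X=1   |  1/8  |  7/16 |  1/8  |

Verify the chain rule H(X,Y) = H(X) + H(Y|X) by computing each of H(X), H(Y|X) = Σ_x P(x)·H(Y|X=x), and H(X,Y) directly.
H(X) = 0.8960 bits, H(Y|X) = 1.1882 bits, H(X,Y) = 2.0843 bits

Marginal of X (row sums):
  P(X=0) = 1/4 + 1/32 + 1/32 = 5/16
  P(X=1) = 1/8 + 7/16 + 1/8 = 11/16
H(X) = -[(5/16)·log₂(5/16) + (11/16)·log₂(11/16)]
  = 0.52440 + 0.37164 = 0.8960 bits

H(Y|X) = Σ_x P(x)·H(Y|X=x):
  X=0: P(X=0) = 5/16, P(Y|X=0) = (4/5, 1/10, 1/10) → H(Y|X=0) = 0.92193
  X=1: P(X=1) = 11/16, P(Y|X=1) = (2/11, 7/11, 2/11) → H(Y|X=1) = 1.30930
H(Y|X) = (5/16)·0.92193 + (11/16)·1.30930 = 1.1882 bits

H(X,Y) = -Σ_{x,y} P(x,y) log₂ P(x,y). Per-cell terms -P(x,y)·log₂P(x,y):
  X=0: 0.50000, 0.15625, 0.15625
  X=1: 0.37500, 0.52178, 0.37500
Sum of the 6 terms: H(X,Y) = 2.0843 bits

Chain rule check:
  H(X) + H(Y|X) = 0.8960 + 1.1882 = 2.0842 bits
  H(X,Y) = 2.0843 bits
✓ Chain rule verified (Δ = 0.0001 is 4-dp rounding noise: each of the three values was rounded independently).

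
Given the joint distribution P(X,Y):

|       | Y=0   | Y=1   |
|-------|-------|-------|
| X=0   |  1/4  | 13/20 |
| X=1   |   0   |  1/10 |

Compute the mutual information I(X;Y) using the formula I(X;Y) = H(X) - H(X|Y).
0.0441 bits

I(X;Y) = H(X) - H(X|Y)

Marginal of X (row sums):
  P(X=0) = 1/4 + 13/20 = 9/10
  P(X=1) = 0 + 1/10 = 1/10
H(X) = -[(9/10)·log₂(9/10) + (1/10)·log₂(1/10)]
  = 0.1368 + 0.3322 = 0.4690 bits

Marginal of Y (column sums):
  P(Y=0) = 1/4 + 0 = 1/4
  P(Y=1) = 13/20 + 1/10 = 3/4
H(X|Y) = Σ_y P(y)·H(X|Y=y):
  Y=0: P(Y=0) = 1/4, P(X|Y=0) = (1, 0) → H(X|Y=0) = 0.0000
  Y=1: P(Y=1) = 3/4, P(X|Y=1) = (13/15, 2/15) → H(X|Y=1) = 0.5665
H(X|Y) = (1/4)·0.0000 + (3/4)·0.5665 = 0.4249 bits

I(X;Y) = H(X) - H(X|Y) = 0.4690 - 0.4249 = 0.0441 bits

Cross-check via I(X;Y) = H(X) + H(Y) - H(X,Y): computing H(Y) from the column sums and H(X,Y) from the 4 cells in the same way gives H(Y) = 0.8113 bits and H(X,Y) = 1.2362 bits, so
I(X;Y) = 0.4690 + 0.8113 - 1.2362 = 0.0441 bits ✓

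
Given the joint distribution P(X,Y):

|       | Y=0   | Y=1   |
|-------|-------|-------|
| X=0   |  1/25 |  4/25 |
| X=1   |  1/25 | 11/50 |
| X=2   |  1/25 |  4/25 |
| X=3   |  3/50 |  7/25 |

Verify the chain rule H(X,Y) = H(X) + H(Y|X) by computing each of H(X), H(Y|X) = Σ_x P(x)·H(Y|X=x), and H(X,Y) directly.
H(X) = 1.9632 bits, H(Y|X) = 0.6784 bits, H(X,Y) = 2.6416 bits

Marginal of X (row sums):
  P(X=0) = 1/25 + 4/25 = 1/5
  P(X=1) = 1/25 + 11/50 = 13/50
  P(X=2) = 1/25 + 4/25 = 1/5
  P(X=3) = 3/50 + 7/25 = 17/50
H(X) = -[(1/5)·log₂(1/5) + (13/50)·log₂(13/50) + (1/5)·log₂(1/5) + (17/50)·log₂(17/50)]
  = 0.46439 + 0.50529 + 0.46439 + 0.52917 = 1.9632 bits

H(Y|X) = Σ_x P(x)·H(Y|X=x):
  X=0: P(X=0) = 1/5, P(Y|X=0) = (1/5, 4/5) → H(Y|X=0) = 0.72193
  X=1: P(X=1) = 13/50, P(Y|X=1) = (2/13, 11/13) → H(Y|X=1) = 0.61938
  X=2: P(X=2) = 1/5, P(Y|X=2) = (1/5, 4/5) → H(Y|X=2) = 0.72193
  X=3: P(X=3) = 17/50, P(Y|X=3) = (3/17, 14/17) → H(Y|X=3) = 0.67229
H(Y|X) = (1/5)·0.72193 + (13/50)·0.61938 + (1/5)·0.72193 + (17/50)·0.67229 = 0.6784 bits

H(X,Y) = -Σ_{x,y} P(x,y) log₂ P(x,y). Per-cell terms -P(x,y)·log₂P(x,y):
  X=0: 0.18575, 0.42302
  X=1: 0.18575, 0.48057
  X=2: 0.18575, 0.42302
  X=3: 0.24353, 0.51422
Sum of the 8 terms: H(X,Y) = 2.6416 bits

Chain rule check:
  H(X) + H(Y|X) = 1.9632 + 0.6784 = 2.6416 bits
  H(X,Y) = 2.6416 bits
✓ Chain rule verified.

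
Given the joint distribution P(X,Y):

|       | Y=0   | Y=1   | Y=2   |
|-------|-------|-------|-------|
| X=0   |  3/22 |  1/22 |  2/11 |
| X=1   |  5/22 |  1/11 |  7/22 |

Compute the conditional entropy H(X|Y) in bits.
0.9451 bits

H(X|Y) = H(X,Y) - H(Y)

H(X,Y) = -Σ_{x,y} P(x,y) log₂ P(x,y). Per-cell terms -P(x,y)·log₂P(x,y):
  X=0: 0.39197, 0.20270, 0.44717
  X=1: 0.48580, 0.31449, 0.52566
Sum of the 6 terms: H(X,Y) = 2.3678 bits

Marginal of Y (column sums):
  P(Y=0) = 3/22 + 5/22 = 4/11
  P(Y=1) = 1/22 + 1/11 = 3/22
  P(Y=2) = 2/11 + 7/22 = 1/2
H(Y) = -[(4/11)·log₂(4/11) + (3/22)·log₂(3/22) + (1/2)·log₂(1/2)]
  = 0.53070 + 0.39197 + 0.50000 = 1.4227 bits

H(X|Y) = H(X,Y) - H(Y) = 2.3678 - 1.4227 = 0.9451 bits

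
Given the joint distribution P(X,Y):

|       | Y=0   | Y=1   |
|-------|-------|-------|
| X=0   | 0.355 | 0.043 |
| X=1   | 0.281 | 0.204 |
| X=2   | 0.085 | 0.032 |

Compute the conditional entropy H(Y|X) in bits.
0.7718 bits

H(Y|X) = H(X,Y) - H(X)

H(X,Y) = -Σ_{x,y} P(x,y) log₂ P(x,y). Per-cell terms -P(x,y)·log₂P(x,y):
  X=0: 0.53041, 0.19520
  X=1: 0.51461, 0.46785
  X=2: 0.30229, 0.15891
Sum of the 6 terms: H(X,Y) = 2.1693 bits

Marginal of X (row sums):
  P(X=0) = 0.355 + 0.043 = 0.398
  P(X=1) = 0.281 + 0.204 = 0.485
  P(X=2) = 0.085 + 0.032 = 0.117
H(X) = -[0.398·log₂(0.398) + 0.485·log₂(0.485) + 0.117·log₂(0.117)]
  = 0.52901 + 0.50631 + 0.36216 = 1.3975 bits

H(Y|X) = H(X,Y) - H(X) = 2.1693 - 1.3975 = 0.7718 bits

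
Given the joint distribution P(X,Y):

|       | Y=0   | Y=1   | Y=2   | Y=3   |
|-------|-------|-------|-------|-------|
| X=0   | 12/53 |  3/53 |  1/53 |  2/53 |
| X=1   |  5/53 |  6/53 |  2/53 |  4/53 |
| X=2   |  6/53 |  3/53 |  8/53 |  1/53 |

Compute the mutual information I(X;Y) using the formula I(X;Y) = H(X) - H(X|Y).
0.1956 bits

I(X;Y) = H(X) - H(X|Y)

Marginal of X (row sums):
  P(X=0) = 12/53 + 3/53 + 1/53 + 2/53 = 18/53
  P(X=1) = 5/53 + 6/53 + 2/53 + 4/53 = 17/53
  P(X=2) = 6/53 + 3/53 + 8/53 + 1/53 = 18/53
H(X) = -[(18/53)·log₂(18/53) + (17/53)·log₂(17/53) + (18/53)·log₂(18/53)]
  = 0.5291 + 0.5262 + 0.5291 = 1.5844 bits

Marginal of Y (column sums):
  P(Y=0) = 12/53 + 5/53 + 6/53 = 23/53
  P(Y=1) = 3/53 + 6/53 + 3/53 = 12/53
  P(Y=2) = 1/53 + 2/53 + 8/53 = 11/53
  P(Y=3) = 2/53 + 4/53 + 1/53 = 7/53
H(X|Y) = Σ_y P(y)·H(X|Y=y):
  Y=0: P(Y=0) = 23/53, P(X|Y=0) = (12/23, 5/23, 6/23) → H(X|Y=0) = 1.4740
  Y=1: P(Y=1) = 12/53, P(X|Y=1) = (1/4, 1/2, 1/4) → H(X|Y=1) = 1.5000
  Y=2: P(Y=2) = 11/53, P(X|Y=2) = (1/11, 2/11, 8/11) → H(X|Y=2) = 1.0958
  Y=3: P(Y=3) = 7/53, P(X|Y=3) = (2/7, 4/7, 1/7) → H(X|Y=3) = 1.3788
H(X|Y) = (23/53)·1.4740 + (12/53)·1.5000 + (11/53)·1.0958 + (7/53)·1.3788 = 1.3888 bits

I(X;Y) = H(X) - H(X|Y) = 1.5844 - 1.3888 = 0.1956 bits

Cross-check via I(X;Y) = H(X) + H(Y) - H(X,Y): computing H(Y) from the column sums and H(X,Y) from the 12 cells in the same way gives H(Y) = 1.8644 bits and H(X,Y) = 3.2532 bits, so
I(X;Y) = 1.5844 + 1.8644 - 3.2532 = 0.1956 bits ✓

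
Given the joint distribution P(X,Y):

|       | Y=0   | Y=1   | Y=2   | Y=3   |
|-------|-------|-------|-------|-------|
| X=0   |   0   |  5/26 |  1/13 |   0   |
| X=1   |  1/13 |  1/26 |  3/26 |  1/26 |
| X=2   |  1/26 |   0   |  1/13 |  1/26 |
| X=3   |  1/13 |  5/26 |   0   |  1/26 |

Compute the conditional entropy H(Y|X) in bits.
1.3588 bits

H(Y|X) = H(X,Y) - H(X)

H(X,Y) = -Σ_{x,y} P(x,y) log₂ P(x,y). Per-cell terms -P(x,y)·log₂P(x,y):
  X=0: 0.000000, 0.457406, 0.284649, 0.000000
  X=1: 0.284649, 0.180786, 0.359478, 0.180786
  X=2: 0.180786, 0.000000, 0.284649, 0.180786
  X=3: 0.284649, 0.457406, 0.000000, 0.180786
  (cells with P = 0 contribute 0)
Sum of the 16 terms: H(X,Y) = 3.31682 bits

Marginal of X (row sums):
  P(X=0) = 0 + 5/26 + 1/13 + 0 = 7/26
  P(X=1) = 1/13 + 1/26 + 3/26 + 1/26 = 7/26
  P(X=2) = 1/26 + 0 + 1/13 + 1/26 = 2/13
  P(X=3) = 1/13 + 5/26 + 0 + 1/26 = 4/13
H(X) = -[(7/26)·log₂(7/26) + (7/26)·log₂(7/26) + (2/13)·log₂(2/13) + (4/13)·log₂(4/13)]
  = 0.509677 + 0.509677 + 0.415452 + 0.523212 = 1.95802 bits

H(Y|X) = H(X,Y) - H(X) = 3.31682 - 1.95802 = 1.3588 bits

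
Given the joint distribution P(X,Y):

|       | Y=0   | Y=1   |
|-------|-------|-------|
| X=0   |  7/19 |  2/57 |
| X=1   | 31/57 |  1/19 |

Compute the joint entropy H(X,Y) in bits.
1.4018 bits

H(X,Y) = -Σ_{x,y} P(x,y) log₂ P(x,y). Per-cell terms -P(x,y)·log₂P(x,y):
  X=0: 0.5307, 0.1696
  X=1: 0.4779, 0.2236
Sum of the 4 terms: H(X,Y) = 1.4018 bits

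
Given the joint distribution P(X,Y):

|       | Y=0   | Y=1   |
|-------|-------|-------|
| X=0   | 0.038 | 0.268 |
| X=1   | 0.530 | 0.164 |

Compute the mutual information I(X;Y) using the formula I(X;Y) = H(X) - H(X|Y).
0.2735 bits

I(X;Y) = H(X) - H(X|Y)

Marginal of X (row sums):
  P(X=0) = 0.038 + 0.268 = 0.306
  P(X=1) = 0.530 + 0.164 = 0.694
H(X) = -[0.306·log₂(0.306) + 0.694·log₂(0.694)]
  = 0.5228 + 0.3657 = 0.8885 bits

Marginal of Y (column sums):
  P(Y=0) = 0.038 + 0.530 = 0.568
  P(Y=1) = 0.268 + 0.164 = 0.432
H(X|Y) = Σ_y P(y)·H(X|Y=y):
  Y=0: P(Y=0) = 0.568, P(X|Y=0) = (19/284, 265/284) → H(X|Y=0) = 0.3543
  Y=1: P(Y=1) = 0.432, P(X|Y=1) = (67/108, 41/108) → H(X|Y=1) = 0.9578
H(X|Y) = 0.568·0.3543 + 0.432·0.9578 = 0.6150 bits

I(X;Y) = H(X) - H(X|Y) = 0.8885 - 0.6150 = 0.2735 bits

Cross-check via I(X;Y) = H(X) + H(Y) - H(X,Y): computing H(Y) from the column sums and H(X,Y) from the 4 cells in the same way gives H(Y) = 0.9866 bits and H(X,Y) = 1.6016 bits, so
I(X;Y) = 0.8885 + 0.9866 - 1.6016 = 0.2735 bits ✓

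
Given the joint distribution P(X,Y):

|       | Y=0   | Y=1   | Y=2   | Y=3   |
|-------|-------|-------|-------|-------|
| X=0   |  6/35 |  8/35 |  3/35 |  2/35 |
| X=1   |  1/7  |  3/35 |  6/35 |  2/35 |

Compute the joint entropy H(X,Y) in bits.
2.8396 bits

H(X,Y) = -Σ_{x,y} P(x,y) log₂ P(x,y). Per-cell terms -P(x,y)·log₂P(x,y):
  X=0: 0.43617, 0.48669, 0.30380, 0.23596
  X=1: 0.40105, 0.30380, 0.43617, 0.23596
Sum of the 8 terms: H(X,Y) = 2.8396 bits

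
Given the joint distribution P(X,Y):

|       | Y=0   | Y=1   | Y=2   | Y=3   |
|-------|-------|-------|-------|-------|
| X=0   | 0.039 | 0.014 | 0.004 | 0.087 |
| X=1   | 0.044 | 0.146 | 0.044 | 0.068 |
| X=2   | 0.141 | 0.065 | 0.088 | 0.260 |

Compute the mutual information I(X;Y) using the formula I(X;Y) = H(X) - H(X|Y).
0.1407 bits

I(X;Y) = H(X) - H(X|Y)

Marginal of X (row sums):
  P(X=0) = 0.039 + 0.014 + 0.004 + 0.087 = 0.144
  P(X=1) = 0.044 + 0.146 + 0.044 + 0.068 = 0.302
  P(X=2) = 0.141 + 0.065 + 0.088 + 0.260 = 0.554
H(X) = -[0.144·log₂(0.144) + 0.302·log₂(0.302) + 0.554·log₂(0.554)]
  = 0.40260 + 0.52167 + 0.47203 = 1.3963 bits

Marginal of Y (column sums):
  P(Y=0) = 0.039 + 0.044 + 0.141 = 0.224
  P(Y=1) = 0.014 + 0.146 + 0.065 = 0.225
  P(Y=2) = 0.004 + 0.044 + 0.088 = 0.136
  P(Y=3) = 0.087 + 0.068 + 0.260 = 0.415
H(X|Y) = Σ_y P(y)·H(X|Y=y):
  Y=0: P(Y=0) = 0.224, P(X|Y=0) = (39/224, 11/56, 141/224) → H(X|Y=0) = 1.32065
  Y=1: P(Y=1) = 0.225, P(X|Y=1) = (14/225, 146/225, 13/45) → H(X|Y=1) = 1.17169
  Y=2: P(Y=2) = 0.136, P(X|Y=2) = (1/34, 11/34, 11/17) → H(X|Y=2) = 1.08272
  Y=3: P(Y=3) = 0.415, P(X|Y=3) = (87/415, 68/415, 52/83) → H(X|Y=3) = 1.32275
H(X|Y) = 0.224·1.32065 + 0.225·1.17169 + 0.136·1.08272 + 0.415·1.32275 = 1.2556 bits

I(X;Y) = H(X) - H(X|Y) = 1.3963 - 1.2556 = 0.1407 bits

Cross-check via I(X;Y) = H(X) + H(Y) - H(X,Y): computing H(Y) from the column sums and H(X,Y) from the 12 cells in the same way gives H(Y) = 1.8857 bits and H(X,Y) = 3.1413 bits, so
I(X;Y) = 1.3963 + 1.8857 - 3.1413 = 0.1407 bits ✓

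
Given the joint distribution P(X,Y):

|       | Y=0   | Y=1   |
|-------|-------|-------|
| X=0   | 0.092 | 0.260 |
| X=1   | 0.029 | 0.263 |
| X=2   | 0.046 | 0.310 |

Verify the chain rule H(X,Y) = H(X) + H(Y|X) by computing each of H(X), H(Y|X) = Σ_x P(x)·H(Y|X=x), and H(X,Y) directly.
H(X) = 1.5793 bits, H(Y|X) = 0.6257 bits, H(X,Y) = 2.2050 bits

Marginal of X (row sums):
  P(X=0) = 0.092 + 0.260 = 0.352
  P(X=1) = 0.029 + 0.263 = 0.292
  P(X=2) = 0.046 + 0.310 = 0.356
H(X) = -[0.352·log₂(0.352) + 0.292·log₂(0.292) + 0.356·log₂(0.356)]
  = 0.5302 + 0.5186 + 0.5305 = 1.5793 bits

H(Y|X) = Σ_x P(x)·H(Y|X=x):
  X=0: P(X=0) = 0.352, P(Y|X=0) = (23/88, 65/88) → H(Y|X=0) = 0.8288
  X=1: P(X=1) = 0.292, P(Y|X=1) = (29/292, 263/292) → H(Y|X=1) = 0.4668
  X=2: P(X=2) = 0.356, P(Y|X=2) = (23/178, 155/178) → H(Y|X=2) = 0.5553
H(Y|X) = 0.352·0.8288 + 0.292·0.4668 + 0.356·0.5553 = 0.6257 bits

H(X,Y) = -Σ_{x,y} P(x,y) log₂ P(x,y). Per-cell terms -P(x,y)·log₂P(x,y):
  X=0: 0.3167, 0.5053
  X=1: 0.1481, 0.5068
  X=2: 0.2043, 0.5238
Sum of the 6 terms: H(X,Y) = 2.2050 bits

Chain rule check:
  H(X) + H(Y|X) = 1.5793 + 0.6257 = 2.2050 bits
  H(X,Y) = 2.2050 bits
✓ Chain rule verified.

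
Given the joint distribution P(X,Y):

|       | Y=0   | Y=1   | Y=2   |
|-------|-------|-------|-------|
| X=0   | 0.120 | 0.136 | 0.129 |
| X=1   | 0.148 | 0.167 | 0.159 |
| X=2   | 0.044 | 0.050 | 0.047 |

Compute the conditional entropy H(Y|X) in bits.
1.5831 bits

H(Y|X) = H(X,Y) - H(X)

H(X,Y) = -Σ_{x,y} P(x,y) log₂ P(x,y). Per-cell terms -P(x,y)·log₂P(x,y):
  X=0: 0.3671, 0.3915, 0.3811
  X=1: 0.4079, 0.4312, 0.4218
  X=2: 0.1983, 0.2161, 0.2073
Sum of the 9 terms: H(X,Y) = 3.0223 bits

Marginal of X (row sums):
  P(X=0) = 0.120 + 0.136 + 0.129 = 0.385
  P(X=1) = 0.148 + 0.167 + 0.159 = 0.474
  P(X=2) = 0.044 + 0.050 + 0.047 = 0.141
H(X) = -[0.385·log₂(0.385) + 0.474·log₂(0.474) + 0.141·log₂(0.141)]
  = 0.5302 + 0.5105 + 0.3985 = 1.4392 bits

H(Y|X) = H(X,Y) - H(X) = 3.0223 - 1.4392 = 1.5831 bits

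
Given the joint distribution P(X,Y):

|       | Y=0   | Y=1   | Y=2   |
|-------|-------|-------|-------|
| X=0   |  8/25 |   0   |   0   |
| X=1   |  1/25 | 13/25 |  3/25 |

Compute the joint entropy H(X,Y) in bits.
1.5694 bits

H(X,Y) = -Σ_{x,y} P(x,y) log₂ P(x,y). Per-cell terms -P(x,y)·log₂P(x,y):
  X=0: 0.52603, 0.00000, 0.00000
  X=1: 0.18575, 0.49058, 0.36707
  (cells with P = 0 contribute 0)
Sum of the 6 terms: H(X,Y) = 1.5694 bits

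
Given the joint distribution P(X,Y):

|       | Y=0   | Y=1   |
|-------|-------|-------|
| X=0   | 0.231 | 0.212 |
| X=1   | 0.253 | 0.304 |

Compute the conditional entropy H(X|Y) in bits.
0.9874 bits

H(X|Y) = H(X,Y) - H(Y)

H(X,Y) = -Σ_{x,y} P(x,y) log₂ P(x,y). Per-cell terms -P(x,y)·log₂P(x,y):
  X=0: 0.488342, 0.474427
  X=1: 0.501646, 0.522228
Sum of the 4 terms: H(X,Y) = 1.98664 bits

Marginal of Y (column sums):
  P(Y=0) = 0.231 + 0.253 = 0.484
  P(Y=1) = 0.212 + 0.304 = 0.516
H(Y) = -[0.484·log₂(0.484) + 0.516·log₂(0.516)]
  = 0.506710 + 0.492551 = 0.99926 bits

H(X|Y) = H(X,Y) - H(Y) = 1.98664 - 0.99926 = 0.9874 bits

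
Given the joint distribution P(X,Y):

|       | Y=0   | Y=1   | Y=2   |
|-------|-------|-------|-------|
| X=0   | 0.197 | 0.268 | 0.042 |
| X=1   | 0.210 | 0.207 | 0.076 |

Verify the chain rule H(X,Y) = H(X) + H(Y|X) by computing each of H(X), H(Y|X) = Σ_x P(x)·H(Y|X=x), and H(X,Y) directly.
H(X) = 0.9999 bits, H(Y|X) = 1.3888 bits, H(X,Y) = 2.3887 bits

Marginal of X (row sums):
  P(X=0) = 0.197 + 0.268 + 0.042 = 0.507
  P(X=1) = 0.210 + 0.207 + 0.076 = 0.493
H(X) = -[0.507·log₂(0.507) + 0.493·log₂(0.493)]
  = 0.49683 + 0.50303 = 0.9999 bits

H(Y|X) = Σ_x P(x)·H(Y|X=x):
  X=0: P(X=0) = 0.507, P(Y|X=0) = (197/507, 268/507, 14/169) → H(Y|X=0) = 1.31378
  X=1: P(X=1) = 0.493, P(Y|X=1) = (210/493, 207/493, 76/493) → H(Y|X=1) = 1.46596
H(Y|X) = 0.507·1.31378 + 0.493·1.46596 = 1.3888 bits

H(X,Y) = -Σ_{x,y} P(x,y) log₂ P(x,y). Per-cell terms -P(x,y)·log₂P(x,y):
  X=0: 0.46172, 0.50912, 0.19209
  X=1: 0.47282, 0.47037, 0.28256
Sum of the 6 terms: H(X,Y) = 2.3887 bits

Chain rule check:
  H(X) + H(Y|X) = 0.9999 + 1.3888 = 2.3887 bits
  H(X,Y) = 2.3887 bits
✓ Chain rule verified.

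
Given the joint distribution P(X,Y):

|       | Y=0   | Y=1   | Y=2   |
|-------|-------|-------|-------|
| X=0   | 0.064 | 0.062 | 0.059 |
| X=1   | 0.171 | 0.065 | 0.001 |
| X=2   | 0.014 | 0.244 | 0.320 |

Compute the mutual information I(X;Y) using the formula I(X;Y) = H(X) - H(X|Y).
0.4061 bits

I(X;Y) = H(X) - H(X|Y)

Marginal of X (row sums):
  P(X=0) = 0.064 + 0.062 + 0.059 = 0.185
  P(X=1) = 0.171 + 0.065 + 0.001 = 0.237
  P(X=2) = 0.014 + 0.244 + 0.320 = 0.578
H(X) = -[0.185·log₂(0.185) + 0.237·log₂(0.237) + 0.578·log₂(0.578)]
  = 0.45036 + 0.49226 + 0.45712 = 1.3997 bits

Marginal of Y (column sums):
  P(Y=0) = 0.064 + 0.171 + 0.014 = 0.249
  P(Y=1) = 0.062 + 0.065 + 0.244 = 0.371
  P(Y=2) = 0.059 + 0.001 + 0.320 = 0.380
H(X|Y) = Σ_y P(y)·H(X|Y=y):
  Y=0: P(Y=0) = 0.249, P(X|Y=0) = (64/249, 57/83, 14/249) → H(X|Y=0) = 1.10958
  Y=1: P(Y=1) = 0.371, P(X|Y=1) = (62/371, 65/371, 244/371) → H(X|Y=1) = 1.26920
  Y=2: P(Y=2) = 0.380, P(X|Y=2) = (59/380, 1/380, 16/19) → H(X|Y=2) = 0.64856
H(X|Y) = 0.249·1.10958 + 0.371·1.26920 + 0.380·0.64856 = 0.9936 bits

I(X;Y) = H(X) - H(X|Y) = 1.3997 - 0.9936 = 0.4061 bits

Cross-check via I(X;Y) = H(X) + H(Y) - H(X,Y): computing H(Y) from the column sums and H(X,Y) from the 9 cells in the same way gives H(Y) = 1.5606 bits and H(X,Y) = 2.5542 bits, so
I(X;Y) = 1.3997 + 1.5606 - 2.5542 = 0.4061 bits ✓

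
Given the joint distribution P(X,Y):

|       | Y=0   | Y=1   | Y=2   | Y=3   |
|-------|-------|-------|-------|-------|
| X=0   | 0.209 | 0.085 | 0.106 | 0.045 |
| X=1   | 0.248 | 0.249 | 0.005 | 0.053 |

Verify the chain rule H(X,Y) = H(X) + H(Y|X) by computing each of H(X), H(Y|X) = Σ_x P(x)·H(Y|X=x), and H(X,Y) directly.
H(X) = 0.9913 bits, H(Y|X) = 1.5887 bits, H(X,Y) = 2.5800 bits

Marginal of X (row sums):
  P(X=0) = 0.209 + 0.085 + 0.106 + 0.045 = 0.445
  P(X=1) = 0.248 + 0.249 + 0.005 + 0.053 = 0.555
H(X) = -[0.445·log₂(0.445) + 0.555·log₂(0.555)]
  = 0.519815 + 0.471439 = 0.9913 bits

H(Y|X) = Σ_x P(x)·H(Y|X=x):
  X=0: P(X=0) = 0.445, P(Y|X=0) = (209/445, 17/89, 106/445, 9/89) → H(Y|X=0) = 1.795573
  X=1: P(X=1) = 0.555, P(Y|X=1) = (248/555, 83/185, 1/111, 53/555) → H(Y|X=1) = 1.422883
H(Y|X) = 0.445·1.795573 + 0.555·1.422883 = 1.5887 bits

H(X,Y) = -Σ_{x,y} P(x,y) log₂ P(x,y). Per-cell terms -P(x,y)·log₂P(x,y):
  X=0: 0.472011, 0.302293, 0.343214, 0.201327
  X=1: 0.498874, 0.499440, 0.038219, 0.224607
Sum of the 8 terms: H(X,Y) = 2.5800 bits

Chain rule check:
  H(X) + H(Y|X) = 0.9913 + 1.5887 = 2.5800 bits
  H(X,Y) = 2.5800 bits
✓ Chain rule verified.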